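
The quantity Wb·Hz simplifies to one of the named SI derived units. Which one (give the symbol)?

V

Wb = V·s (flux: a volt is a weber per second),
    = kg·m²·s⁻²·A⁻¹.
Hz = 1/s = s⁻¹ (frequency is cycles per second).
Combining: Wb·Hz = (kg·m²·s⁻²·A⁻¹) · s⁻¹ = kg·m²·s⁻³·A⁻¹.
kg·m²·s⁻³·A⁻¹ is the base-SI form of the volt.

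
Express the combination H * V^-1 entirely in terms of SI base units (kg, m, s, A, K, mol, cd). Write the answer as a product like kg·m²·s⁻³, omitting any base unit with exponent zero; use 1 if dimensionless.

H = Wb/A (inductance = flux per current),
    = kg·m²·s⁻²·A⁻².
V = W/A (potential = power per current),
    = kg·m²·s⁻³·A⁻¹.
So V⁻¹ = kg⁻¹·m⁻²·s³·A.
Combining: H·V⁻¹ = (kg·m²·s⁻²·A⁻²) · (kg⁻¹·m⁻²·s³·A) = s·A⁻¹.

s·A⁻¹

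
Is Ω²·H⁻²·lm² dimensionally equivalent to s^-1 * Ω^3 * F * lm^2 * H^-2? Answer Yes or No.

Left side:
  Ω = V/A (resistance = voltage per current),
      = kg·m²·s⁻³·A⁻².
  So Ω² = kg²·m⁴·s⁻⁶·A⁻⁴.
  H = Wb/A (inductance = flux per current),
      = kg·m²·s⁻²·A⁻².
  So H⁻² = kg⁻²·m⁻⁴·s⁴·A⁴.
  lm = cd·sr = cd (luminous flux; sr is dimensionless).
  So lm² = cd².
  Combining: Ω²·H⁻²·lm² = (kg²·m⁴·s⁻⁶·A⁻⁴) · (kg⁻²·m⁻⁴·s⁴·A⁴) · cd² = s⁻²·cd².
Right side:
  Ω = V/A (resistance = voltage per current),
      = kg·m²·s⁻³·A⁻².
  So Ω³ = kg³·m⁶·s⁻⁹·A⁻⁶.
  F = C/V (capacitance = charge per voltage),
      = A·s/(kg·m²·s⁻³·A⁻¹) (substituting C and V),
      = kg⁻¹·m⁻²·s⁴·A².
  lm = cd·sr = cd (luminous flux; sr is dimensionless).
  So lm² = cd².
  H = Wb/A (inductance = flux per current),
      = kg·m²·s⁻²·A⁻².
  So H⁻² = kg⁻²·m⁻⁴·s⁴·A⁴.
  Combining: s⁻¹·Ω³·F·lm²·H⁻² = s⁻¹ · (kg³·m⁶·s⁻⁹·A⁻⁶) · (kg⁻¹·m⁻²·s⁴·A²) · cd² · (kg⁻²·m⁻⁴·s⁴·A⁴) = s⁻²·cd².
Both reduce to s⁻²·cd².

Yes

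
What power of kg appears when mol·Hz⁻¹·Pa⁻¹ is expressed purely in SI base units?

Hz = 1/s = s⁻¹ (frequency is cycles per second).
So Hz⁻¹ = s.
Pa = N/m² (pressure = force per area),
    = kg·m⁻¹·s⁻².
So Pa⁻¹ = kg⁻¹·m·s².
Combining: mol·Hz⁻¹·Pa⁻¹ = mol · s · (kg⁻¹·m·s²) = kg⁻¹·m·s³·mol.
The exponent of kg is -1.

-1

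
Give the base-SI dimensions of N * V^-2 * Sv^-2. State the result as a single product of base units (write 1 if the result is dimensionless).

N = kg·m/s² = kg·m·s⁻² (force = mass × acceleration).
V = W/A (potential = power per current),
    = kg·m²·s⁻³·A⁻¹.
So V⁻² = kg⁻²·m⁻⁴·s⁶·A².
Sv = J/kg (equivalent dose = energy per mass),
    = m²·s⁻².
So Sv⁻² = m⁻⁴·s⁴.
Combining: N·V⁻²·Sv⁻² = (kg·m·s⁻²) · (kg⁻²·m⁻⁴·s⁶·A²) · (m⁻⁴·s⁴) = kg⁻¹·m⁻⁷·s⁸·A².

kg⁻¹·m⁻⁷·s⁸·A²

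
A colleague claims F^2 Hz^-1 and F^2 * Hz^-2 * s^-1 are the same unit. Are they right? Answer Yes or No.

Yes

Left side:
  F = C/V (capacitance = charge per voltage),
      = A·s/(kg·m²·s⁻³·A⁻¹) (substituting C and V),
      = kg⁻¹·m⁻²·s⁴·A².
  So F² = kg⁻²·m⁻⁴·s⁸·A⁴.
  Hz = 1/s = s⁻¹ (frequency is cycles per second).
  So Hz⁻¹ = s.
  Combining: F²·Hz⁻¹ = (kg⁻²·m⁻⁴·s⁸·A⁴) · s = kg⁻²·m⁻⁴·s⁹·A⁴.
Right side:
  F = kg⁻¹·m⁻²·s⁴·A².
  So F² = kg⁻²·m⁻⁴·s⁸·A⁴.
  Hz = s⁻¹.
  So Hz⁻² = s².
  Combining: F²·Hz⁻²·s⁻¹ = (kg⁻²·m⁻⁴·s⁸·A⁴) · s² · s⁻¹ = kg⁻²·m⁻⁴·s⁹·A⁴.
Both reduce to kg⁻²·m⁻⁴·s⁹·A⁴.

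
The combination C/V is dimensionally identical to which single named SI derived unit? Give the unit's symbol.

F

V = kg·m²·s⁻³·A⁻¹.
So V⁻¹ = kg⁻¹·m⁻²·s³·A.
C = s·A.
Combining: V⁻¹·C = (kg⁻¹·m⁻²·s³·A) · (s·A) = kg⁻¹·m⁻²·s⁴·A².
kg⁻¹·m⁻²·s⁴·A² is the base-SI form of the farad.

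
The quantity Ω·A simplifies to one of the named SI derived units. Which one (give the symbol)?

V

Ω = V/A (resistance = voltage per current),
    = kg·m²·s⁻³·A⁻².
Combining: Ω·A = (kg·m²·s⁻³·A⁻²) · A = kg·m²·s⁻³·A⁻¹.
kg·m²·s⁻³·A⁻¹ is the base-SI form of the volt.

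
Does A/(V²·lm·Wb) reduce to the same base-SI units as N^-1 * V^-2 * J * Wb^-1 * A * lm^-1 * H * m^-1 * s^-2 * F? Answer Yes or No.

Yes

Left side:
  V = W/A (potential = power per current),
      = kg·m²·s⁻³·A⁻¹.
  So V⁻² = kg⁻²·m⁻⁴·s⁶·A².
  lm = cd·sr = cd (luminous flux; sr is dimensionless).
  So lm⁻¹ = cd⁻¹.
  Wb = V·s (flux: a volt is a weber per second),
      = kg·m²·s⁻²·A⁻¹.
  So Wb⁻¹ = kg⁻¹·m⁻²·s²·A.
  Combining: V⁻²·lm⁻¹·A·Wb⁻¹ = (kg⁻²·m⁻⁴·s⁶·A²) · cd⁻¹ · A · (kg⁻¹·m⁻²·s²·A) = kg⁻³·m⁻⁶·s⁸·A⁴·cd⁻¹.
Right side:
  N = kg·m/s² = kg·m·s⁻² (force = mass × acceleration).
  So N⁻¹ = kg⁻¹·m⁻¹·s².
  V = W/A (potential = power per current),
      = kg·m²·s⁻³·A⁻¹.
  So V⁻² = kg⁻²·m⁻⁴·s⁶·A².
  J = N·m (work = force × distance),
      = kg·m²·s⁻².
  Wb = V·s (flux: a volt is a weber per second),
      = kg·m²·s⁻²·A⁻¹.
  So Wb⁻¹ = kg⁻¹·m⁻²·s²·A.
  lm = cd·sr = cd (luminous flux; sr is dimensionless).
  So lm⁻¹ = cd⁻¹.
  H = Wb/A (inductance = flux per current),
      = kg·m²·s⁻²·A⁻².
  F = C/V (capacitance = charge per voltage),
      = A·s/(kg·m²·s⁻³·A⁻¹) (substituting C and V),
      = kg⁻¹·m⁻²·s⁴·A².
  Combining: N⁻¹·V⁻²·J·Wb⁻¹·A·lm⁻¹·H·m⁻¹·s⁻²·F = (kg⁻¹·m⁻¹·s²) · (kg⁻²·m⁻⁴·s⁶·A²) · (kg·m²·s⁻²) · (kg⁻¹·m⁻²·s²·A) · A · cd⁻¹ · (kg·m²·s⁻²·A⁻²) · m⁻¹ · s⁻² · (kg⁻¹·m⁻²·s⁴·A²) = kg⁻³·m⁻⁶·s⁸·A⁴·cd⁻¹.
Both reduce to kg⁻³·m⁻⁶·s⁸·A⁴·cd⁻¹.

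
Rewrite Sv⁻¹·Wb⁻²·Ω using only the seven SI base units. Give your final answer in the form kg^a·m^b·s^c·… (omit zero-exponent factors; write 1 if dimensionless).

kg⁻¹·m⁻⁴·s³

Sv = m²·s⁻².
So Sv⁻¹ = m⁻²·s².
Wb = kg·m²·s⁻²·A⁻¹.
So Wb⁻² = kg⁻²·m⁻⁴·s⁴·A².
Ω = kg·m²·s⁻³·A⁻².
Combining: Sv⁻¹·Wb⁻²·Ω = (m⁻²·s²) · (kg⁻²·m⁻⁴·s⁴·A²) · (kg·m²·s⁻³·A⁻²) = kg⁻¹·m⁻⁴·s³.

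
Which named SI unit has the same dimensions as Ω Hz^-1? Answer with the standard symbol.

H

Ω = V/A (resistance = voltage per current),
    = kg·m²·s⁻³·A⁻².
Hz = 1/s = s⁻¹ (frequency is cycles per second).
So Hz⁻¹ = s.
Combining: Ω·Hz⁻¹ = (kg·m²·s⁻³·A⁻²) · s = kg·m²·s⁻²·A⁻².
kg·m²·s⁻²·A⁻² is the base-SI form of the henry.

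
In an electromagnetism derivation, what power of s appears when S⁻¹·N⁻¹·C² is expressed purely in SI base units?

S = kg⁻¹·m⁻²·s³·A².
So S⁻¹ = kg·m²·s⁻³·A⁻².
N = kg·m·s⁻².
So N⁻¹ = kg⁻¹·m⁻¹·s².
C = s·A.
So C² = s²·A².
Combining: S⁻¹·N⁻¹·C² = (kg·m²·s⁻³·A⁻²) · (kg⁻¹·m⁻¹·s²) · (s²·A²) = m·s.
The exponent of s is 1.

1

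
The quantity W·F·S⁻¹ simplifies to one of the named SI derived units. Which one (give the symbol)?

J

W = J/s (power = energy per time),
    = kg·m²·s⁻³.
F = C/V (capacitance = charge per voltage),
    = A·s/(kg·m²·s⁻³·A⁻¹) (substituting C and V),
    = kg⁻¹·m⁻²·s⁴·A².
S = 1/Ω (conductance is reciprocal resistance),
    = kg⁻¹·m⁻²·s³·A².
So S⁻¹ = kg·m²·s⁻³·A⁻².
Combining: W·F·S⁻¹ = (kg·m²·s⁻³) · (kg⁻¹·m⁻²·s⁴·A²) · (kg·m²·s⁻³·A⁻²) = kg·m²·s⁻².
kg·m²·s⁻² is the base-SI form of the joule.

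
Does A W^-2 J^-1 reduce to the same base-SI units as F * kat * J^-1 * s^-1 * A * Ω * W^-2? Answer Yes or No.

Left side:
  W = kg·m²·s⁻³.
  So W⁻² = kg⁻²·m⁻⁴·s⁶.
  J = kg·m²·s⁻².
  So J⁻¹ = kg⁻¹·m⁻²·s².
  Combining: A·W⁻²·J⁻¹ = A · (kg⁻²·m⁻⁴·s⁶) · (kg⁻¹·m⁻²·s²) = kg⁻³·m⁻⁶·s⁸·A.
Right side:
  F = C/V (capacitance = charge per voltage),
      = A·s/(kg·m²·s⁻³·A⁻¹) (substituting C and V),
      = kg⁻¹·m⁻²·s⁴·A².
  kat = mol/s = s⁻¹·mol (catalytic activity).
  J = N·m (work = force × distance),
      = kg·m²·s⁻².
  So J⁻¹ = kg⁻¹·m⁻²·s².
  Ω = V/A (resistance = voltage per current),
      = kg·m²·s⁻³·A⁻².
  W = J/s (power = energy per time),
      = kg·m²·s⁻³.
  So W⁻² = kg⁻²·m⁻⁴·s⁶.
  Combining: F·kat·J⁻¹·s⁻¹·A·Ω·W⁻² = (kg⁻¹·m⁻²·s⁴·A²) · (s⁻¹·mol) · (kg⁻¹·m⁻²·s²) · s⁻¹ · A · (kg·m²·s⁻³·A⁻²) · (kg⁻²·m⁻⁴·s⁶) = kg⁻³·m⁻⁶·s⁷·A·mol.
Left is kg⁻³·m⁻⁶·s⁸·A; right is kg⁻³·m⁻⁶·s⁷·A·mol — different.

No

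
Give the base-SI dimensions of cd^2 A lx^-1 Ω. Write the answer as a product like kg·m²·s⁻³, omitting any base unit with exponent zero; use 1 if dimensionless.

lx = m⁻²·cd.
So lx⁻¹ = m²·cd⁻¹.
Ω = kg·m²·s⁻³·A⁻².
Combining: cd²·A·lx⁻¹·Ω = cd² · A · (m²·cd⁻¹) · (kg·m²·s⁻³·A⁻²) = kg·m⁴·s⁻³·A⁻¹·cd.

kg·m⁴·s⁻³·A⁻¹·cd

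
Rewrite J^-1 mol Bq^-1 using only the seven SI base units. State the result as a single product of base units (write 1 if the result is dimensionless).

kg⁻¹·m⁻²·s³·mol

J = kg·m²·s⁻².
So J⁻¹ = kg⁻¹·m⁻²·s².
Bq = s⁻¹.
So Bq⁻¹ = s.
Combining: J⁻¹·mol·Bq⁻¹ = (kg⁻¹·m⁻²·s²) · mol · s = kg⁻¹·m⁻²·s³·mol.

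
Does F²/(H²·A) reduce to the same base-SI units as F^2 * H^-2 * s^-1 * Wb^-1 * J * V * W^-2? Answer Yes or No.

No

Left side:
  H = kg·m²·s⁻²·A⁻².
  So H⁻² = kg⁻²·m⁻⁴·s⁴·A⁴.
  F = kg⁻¹·m⁻²·s⁴·A².
  So F² = kg⁻²·m⁻⁴·s⁸·A⁴.
  Combining: H⁻²·A⁻¹·F² = (kg⁻²·m⁻⁴·s⁴·A⁴) · A⁻¹ · (kg⁻²·m⁻⁴·s⁸·A⁴) = kg⁻⁴·m⁻⁸·s¹²·A⁷.
Right side:
  F = kg⁻¹·m⁻²·s⁴·A².
  So F² = kg⁻²·m⁻⁴·s⁸·A⁴.
  H = kg·m²·s⁻²·A⁻².
  So H⁻² = kg⁻²·m⁻⁴·s⁴·A⁴.
  Wb = kg·m²·s⁻²·A⁻¹.
  So Wb⁻¹ = kg⁻¹·m⁻²·s²·A.
  J = kg·m²·s⁻².
  V = kg·m²·s⁻³·A⁻¹.
  W = kg·m²·s⁻³.
  So W⁻² = kg⁻²·m⁻⁴·s⁶.
  Combining: F²·H⁻²·s⁻¹·Wb⁻¹·J·V·W⁻² = (kg⁻²·m⁻⁴·s⁸·A⁴) · (kg⁻²·m⁻⁴·s⁴·A⁴) · s⁻¹ · (kg⁻¹·m⁻²·s²·A) · (kg·m²·s⁻²) · (kg·m²·s⁻³·A⁻¹) · (kg⁻²·m⁻⁴·s⁶) = kg⁻⁵·m⁻¹⁰·s¹⁴·A⁸.
Left is kg⁻⁴·m⁻⁸·s¹²·A⁷; right is kg⁻⁵·m⁻¹⁰·s¹⁴·A⁸ — different.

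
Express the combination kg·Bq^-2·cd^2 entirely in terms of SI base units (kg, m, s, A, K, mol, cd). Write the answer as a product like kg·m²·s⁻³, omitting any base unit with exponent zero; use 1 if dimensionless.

kg·s²·cd²

Bq = s⁻¹.
So Bq⁻² = s².
Combining: kg·Bq⁻²·cd² = kg · s² · cd² = kg·s²·cd².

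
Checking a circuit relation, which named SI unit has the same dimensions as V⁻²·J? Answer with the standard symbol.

V = W/A (potential = power per current),
    = kg·m²·s⁻³·A⁻¹.
So V⁻² = kg⁻²·m⁻⁴·s⁶·A².
J = N·m (work = force × distance),
    = kg·m²·s⁻².
Combining: V⁻²·J = (kg⁻²·m⁻⁴·s⁶·A²) · (kg·m²·s⁻²) = kg⁻¹·m⁻²·s⁴·A².
kg⁻¹·m⁻²·s⁴·A² is the base-SI form of the farad.

F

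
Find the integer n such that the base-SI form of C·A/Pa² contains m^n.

2

C = s·A.
Pa = kg·m⁻¹·s⁻².
So Pa⁻² = kg⁻²·m²·s⁴.
Combining: C·Pa⁻²·A = (s·A) · (kg⁻²·m²·s⁴) · A = kg⁻²·m²·s⁵·A².
The exponent of m is 2.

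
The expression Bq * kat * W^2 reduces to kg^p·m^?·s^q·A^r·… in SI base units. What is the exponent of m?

Bq = 1/s = s⁻¹ (activity is decays per second).
kat = mol/s = s⁻¹·mol (catalytic activity).
W = J/s (power = energy per time),
    = kg·m²·s⁻³.
So W² = kg²·m⁴·s⁻⁶.
Combining: Bq·kat·W² = s⁻¹ · (s⁻¹·mol) · (kg²·m⁴·s⁻⁶) = kg²·m⁴·s⁻⁸·mol.
The exponent of m is 4.

4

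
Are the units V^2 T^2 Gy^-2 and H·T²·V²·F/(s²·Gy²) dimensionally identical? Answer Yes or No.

Yes

Left side:
  V = kg·m²·s⁻³·A⁻¹.
  So V² = kg²·m⁴·s⁻⁶·A⁻².
  T = kg·s⁻²·A⁻¹.
  So T² = kg²·s⁻⁴·A⁻².
  Gy = m²·s⁻².
  So Gy⁻² = m⁻⁴·s⁴.
  Combining: V²·T²·Gy⁻² = (kg²·m⁴·s⁻⁶·A⁻²) · (kg²·s⁻⁴·A⁻²) · (m⁻⁴·s⁴) = kg⁴·s⁻⁶·A⁻⁴.
Right side:
  H = Wb/A (inductance = flux per current),
      = kg·m²·s⁻²·A⁻².
  Gy = J/kg (absorbed dose = energy per mass),
      = m²·s⁻².
  So Gy⁻² = m⁻⁴·s⁴.
  T = Wb/m² (flux density = flux per area),
      = kg·s⁻²·A⁻¹.
  So T² = kg²·s⁻⁴·A⁻².
  V = W/A (potential = power per current),
      = kg·m²·s⁻³·A⁻¹.
  So V² = kg²·m⁴·s⁻⁶·A⁻².
  F = C/V (capacitance = charge per voltage),
      = A·s/(kg·m²·s⁻³·A⁻¹) (substituting C and V),
      = kg⁻¹·m⁻²·s⁴·A².
  Combining: s⁻²·H·Gy⁻²·T²·V²·F = s⁻² · (kg·m²·s⁻²·A⁻²) · (m⁻⁴·s⁴) · (kg²·s⁻⁴·A⁻²) · (kg²·m⁴·s⁻⁶·A⁻²) · (kg⁻¹·m⁻²·s⁴·A²) = kg⁴·s⁻⁶·A⁻⁴.
Both reduce to kg⁴·s⁻⁶·A⁻⁴.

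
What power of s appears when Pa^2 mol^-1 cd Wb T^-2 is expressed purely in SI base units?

Pa = N/m² (pressure = force per area),
    = kg·m⁻¹·s⁻².
So Pa² = kg²·m⁻²·s⁻⁴.
Wb = V·s (flux: a volt is a weber per second),
    = kg·m²·s⁻²·A⁻¹.
T = Wb/m² (flux density = flux per area),
    = kg·s⁻²·A⁻¹.
So T⁻² = kg⁻²·s⁴·A².
Combining: Pa²·mol⁻¹·cd·Wb·T⁻² = (kg²·m⁻²·s⁻⁴) · mol⁻¹ · cd · (kg·m²·s⁻²·A⁻¹) · (kg⁻²·s⁴·A²) = kg·s⁻²·A·mol⁻¹·cd.
The exponent of s is -2.

-2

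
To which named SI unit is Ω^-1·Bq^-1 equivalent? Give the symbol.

F

Ω = V/A (resistance = voltage per current),
    = kg·m²·s⁻³·A⁻².
So Ω⁻¹ = kg⁻¹·m⁻²·s³·A².
Bq = 1/s = s⁻¹ (activity is decays per second).
So Bq⁻¹ = s.
Combining: Ω⁻¹·Bq⁻¹ = (kg⁻¹·m⁻²·s³·A²) · s = kg⁻¹·m⁻²·s⁴·A².
kg⁻¹·m⁻²·s⁴·A² is the base-SI form of the farad.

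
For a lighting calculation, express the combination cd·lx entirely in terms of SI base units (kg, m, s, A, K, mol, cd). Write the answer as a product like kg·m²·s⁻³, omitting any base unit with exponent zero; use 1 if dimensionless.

lx = m⁻²·cd.
Combining: cd·lx = cd · (m⁻²·cd) = m⁻²·cd².

m⁻²·cd²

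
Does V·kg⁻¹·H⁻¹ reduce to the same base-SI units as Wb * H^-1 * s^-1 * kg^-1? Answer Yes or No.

Yes

Left side:
  V = W/A (potential = power per current),
      = kg·m²·s⁻³·A⁻¹.
  H = Wb/A (inductance = flux per current),
      = kg·m²·s⁻²·A⁻².
  So H⁻¹ = kg⁻¹·m⁻²·s²·A².
  Combining: V·kg⁻¹·H⁻¹ = (kg·m²·s⁻³·A⁻¹) · kg⁻¹ · (kg⁻¹·m⁻²·s²·A²) = kg⁻¹·s⁻¹·A.
Right side:
  Wb = V·s (flux: a volt is a weber per second),
      = kg·m²·s⁻²·A⁻¹.
  H = Wb/A (inductance = flux per current),
      = kg·m²·s⁻²·A⁻².
  So H⁻¹ = kg⁻¹·m⁻²·s²·A².
  Combining: Wb·H⁻¹·s⁻¹·kg⁻¹ = (kg·m²·s⁻²·A⁻¹) · (kg⁻¹·m⁻²·s²·A²) · s⁻¹ · kg⁻¹ = kg⁻¹·s⁻¹·A.
Both reduce to kg⁻¹·s⁻¹·A.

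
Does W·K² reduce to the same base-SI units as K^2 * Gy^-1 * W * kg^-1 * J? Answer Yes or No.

Left side:
  W = J/s (power = energy per time),
      = kg·m²·s⁻³.
  Combining: W·K² = (kg·m²·s⁻³) · K² = kg·m²·s⁻³·K².
Right side:
  Gy = J/kg (absorbed dose = energy per mass),
      = m²·s⁻².
  So Gy⁻¹ = m⁻²·s².
  W = J/s (power = energy per time),
      = kg·m²·s⁻³.
  J = N·m (work = force × distance),
      = kg·m²·s⁻².
  Combining: K²·Gy⁻¹·W·kg⁻¹·J = K² · (m⁻²·s²) · (kg·m²·s⁻³) · kg⁻¹ · (kg·m²·s⁻²) = kg·m²·s⁻³·K².
Both reduce to kg·m²·s⁻³·K².

Yes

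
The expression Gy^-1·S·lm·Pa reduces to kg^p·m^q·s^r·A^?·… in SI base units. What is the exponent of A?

Gy = m²·s⁻².
So Gy⁻¹ = m⁻²·s².
S = kg⁻¹·m⁻²·s³·A².
lm = cd.
Pa = kg·m⁻¹·s⁻².
Combining: Gy⁻¹·S·lm·Pa = (m⁻²·s²) · (kg⁻¹·m⁻²·s³·A²) · cd · (kg·m⁻¹·s⁻²) = m⁻⁵·s³·A²·cd.
The exponent of A is 2.

2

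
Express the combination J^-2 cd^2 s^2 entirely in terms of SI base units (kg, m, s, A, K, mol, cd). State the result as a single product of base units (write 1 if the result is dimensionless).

J = kg·m²·s⁻².
So J⁻² = kg⁻²·m⁻⁴·s⁴.
Combining: J⁻²·cd²·s² = (kg⁻²·m⁻⁴·s⁴) · cd² · s² = kg⁻²·m⁻⁴·s⁶·cd².

kg⁻²·m⁻⁴·s⁶·cd²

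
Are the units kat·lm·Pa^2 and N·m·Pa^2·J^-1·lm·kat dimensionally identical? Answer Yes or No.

Yes

Left side:
  kat = mol/s = s⁻¹·mol (catalytic activity).
  lm = cd·sr = cd (luminous flux; sr is dimensionless).
  Pa = N/m² (pressure = force per area),
      = kg·m⁻¹·s⁻².
  So Pa² = kg²·m⁻²·s⁻⁴.
  Combining: kat·lm·Pa² = (s⁻¹·mol) · cd · (kg²·m⁻²·s⁻⁴) = kg²·m⁻²·s⁻⁵·mol·cd.
Right side:
  N = kg·m/s² = kg·m·s⁻² (force = mass × acceleration).
  Pa = N/m² (pressure = force per area),
      = kg·m⁻¹·s⁻².
  So Pa² = kg²·m⁻²·s⁻⁴.
  J = N·m (work = force × distance),
      = kg·m²·s⁻².
  So J⁻¹ = kg⁻¹·m⁻²·s².
  lm = cd·sr = cd (luminous flux; sr is dimensionless).
  kat = mol/s = s⁻¹·mol (catalytic activity).
  Combining: N·m·Pa²·J⁻¹·lm·kat = (kg·m·s⁻²) · m · (kg²·m⁻²·s⁻⁴) · (kg⁻¹·m⁻²·s²) · cd · (s⁻¹·mol) = kg²·m⁻²·s⁻⁵·mol·cd.
Both reduce to kg²·m⁻²·s⁻⁵·mol·cd.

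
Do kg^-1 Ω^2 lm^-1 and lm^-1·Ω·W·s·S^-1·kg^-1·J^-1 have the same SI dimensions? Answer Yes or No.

Yes

Left side:
  Ω = kg·m²·s⁻³·A⁻².
  So Ω² = kg²·m⁴·s⁻⁶·A⁻⁴.
  lm = cd.
  So lm⁻¹ = cd⁻¹.
  Combining: kg⁻¹·Ω²·lm⁻¹ = kg⁻¹ · (kg²·m⁴·s⁻⁶·A⁻⁴) · cd⁻¹ = kg·m⁴·s⁻⁶·A⁻⁴·cd⁻¹.
Right side:
  lm = cd·sr = cd (luminous flux; sr is dimensionless).
  So lm⁻¹ = cd⁻¹.
  Ω = V/A (resistance = voltage per current),
      = kg·m²·s⁻³·A⁻².
  W = J/s (power = energy per time),
      = kg·m²·s⁻³.
  S = 1/Ω (conductance is reciprocal resistance),
      = kg⁻¹·m⁻²·s³·A².
  So S⁻¹ = kg·m²·s⁻³·A⁻².
  J = N·m (work = force × distance),
      = kg·m²·s⁻².
  So J⁻¹ = kg⁻¹·m⁻²·s².
  Combining: lm⁻¹·Ω·W·s·S⁻¹·kg⁻¹·J⁻¹ = cd⁻¹ · (kg·m²·s⁻³·A⁻²) · (kg·m²·s⁻³) · s · (kg·m²·s⁻³·A⁻²) · kg⁻¹ · (kg⁻¹·m⁻²·s²) = kg·m⁴·s⁻⁶·A⁻⁴·cd⁻¹.
Both reduce to kg·m⁴·s⁻⁶·A⁻⁴·cd⁻¹.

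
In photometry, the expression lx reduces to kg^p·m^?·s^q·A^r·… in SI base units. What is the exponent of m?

-2

lx = m⁻²·cd.
The exponent of m is -2.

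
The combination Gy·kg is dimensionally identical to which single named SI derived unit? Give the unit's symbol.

Gy = J/kg (absorbed dose = energy per mass),
    = m²·s⁻².
Combining: Gy·kg = (m²·s⁻²) · kg = kg·m²·s⁻².
kg·m²·s⁻² is the base-SI form of the joule.

J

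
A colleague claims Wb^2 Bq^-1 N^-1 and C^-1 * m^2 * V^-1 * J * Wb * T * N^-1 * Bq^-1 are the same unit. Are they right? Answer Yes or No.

Left side:
  Wb = V·s (flux: a volt is a weber per second),
      = kg·m²·s⁻²·A⁻¹.
  So Wb² = kg²·m⁴·s⁻⁴·A⁻².
  Bq = 1/s = s⁻¹ (activity is decays per second).
  So Bq⁻¹ = s.
  N = kg·m/s² = kg·m·s⁻² (force = mass × acceleration).
  So N⁻¹ = kg⁻¹·m⁻¹·s².
  Combining: Wb²·Bq⁻¹·N⁻¹ = (kg²·m⁴·s⁻⁴·A⁻²) · s · (kg⁻¹·m⁻¹·s²) = kg·m³·s⁻¹·A⁻².
Right side:
  C = A·s = s·A (charge = current × time).
  So C⁻¹ = s⁻¹·A⁻¹.
  V = W/A (potential = power per current),
      = kg·m²·s⁻³·A⁻¹.
  So V⁻¹ = kg⁻¹·m⁻²·s³·A.
  J = N·m (work = force × distance),
      = kg·m²·s⁻².
  Wb = V·s (flux: a volt is a weber per second),
      = kg·m²·s⁻²·A⁻¹.
  T = Wb/m² (flux density = flux per area),
      = kg·s⁻²·A⁻¹.
  N = kg·m/s² = kg·m·s⁻² (force = mass × acceleration).
  So N⁻¹ = kg⁻¹·m⁻¹·s².
  Bq = 1/s = s⁻¹ (activity is decays per second).
  So Bq⁻¹ = s.
  Combining: C⁻¹·m²·V⁻¹·J·Wb·T·N⁻¹·Bq⁻¹ = (s⁻¹·A⁻¹) · m² · (kg⁻¹·m⁻²·s³·A) · (kg·m²·s⁻²) · (kg·m²·s⁻²·A⁻¹) · (kg·s⁻²·A⁻¹) · (kg⁻¹·m⁻¹·s²) · s = kg·m³·s⁻¹·A⁻².
Both reduce to kg·m³·s⁻¹·A⁻².

Yes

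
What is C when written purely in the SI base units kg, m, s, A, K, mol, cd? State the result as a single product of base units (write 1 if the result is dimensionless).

s·A

C = A·s = s·A (charge = current × time).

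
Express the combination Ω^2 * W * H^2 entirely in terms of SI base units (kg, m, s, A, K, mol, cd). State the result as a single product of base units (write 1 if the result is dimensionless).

kg⁵·m¹⁰·s⁻¹³·A⁻⁸

Ω = V/A (resistance = voltage per current),
    = kg·m²·s⁻³·A⁻².
So Ω² = kg²·m⁴·s⁻⁶·A⁻⁴.
W = J/s (power = energy per time),
    = kg·m²·s⁻³.
H = Wb/A (inductance = flux per current),
    = kg·m²·s⁻²·A⁻².
So H² = kg²·m⁴·s⁻⁴·A⁻⁴.
Combining: Ω²·W·H² = (kg²·m⁴·s⁻⁶·A⁻⁴) · (kg·m²·s⁻³) · (kg²·m⁴·s⁻⁴·A⁻⁴) = kg⁵·m¹⁰·s⁻¹³·A⁻⁸.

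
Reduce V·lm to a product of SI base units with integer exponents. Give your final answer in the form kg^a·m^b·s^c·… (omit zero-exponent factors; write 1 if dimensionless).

V = kg·m²·s⁻³·A⁻¹.
lm = cd.
Combining: V·lm = (kg·m²·s⁻³·A⁻¹) · cd = kg·m²·s⁻³·A⁻¹·cd.

kg·m²·s⁻³·A⁻¹·cd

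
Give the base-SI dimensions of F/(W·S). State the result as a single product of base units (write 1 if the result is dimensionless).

kg⁻¹·m⁻²·s⁴

W = kg·m²·s⁻³.
So W⁻¹ = kg⁻¹·m⁻²·s³.
S = kg⁻¹·m⁻²·s³·A².
So S⁻¹ = kg·m²·s⁻³·A⁻².
F = kg⁻¹·m⁻²·s⁴·A².
Combining: W⁻¹·S⁻¹·F = (kg⁻¹·m⁻²·s³) · (kg·m²·s⁻³·A⁻²) · (kg⁻¹·m⁻²·s⁴·A²) = kg⁻¹·m⁻²·s⁴.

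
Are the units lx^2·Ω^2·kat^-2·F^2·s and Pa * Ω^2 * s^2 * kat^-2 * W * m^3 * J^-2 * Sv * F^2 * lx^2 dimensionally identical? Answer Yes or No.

Left side:
  lx = m⁻²·cd.
  So lx² = m⁻⁴·cd².
  Ω = kg·m²·s⁻³·A⁻².
  So Ω² = kg²·m⁴·s⁻⁶·A⁻⁴.
  kat = s⁻¹·mol.
  So kat⁻² = s²·mol⁻².
  F = kg⁻¹·m⁻²·s⁴·A².
  So F² = kg⁻²·m⁻⁴·s⁸·A⁴.
  Combining: lx²·Ω²·kat⁻²·F²·s = (m⁻⁴·cd²) · (kg²·m⁴·s⁻⁶·A⁻⁴) · (s²·mol⁻²) · (kg⁻²·m⁻⁴·s⁸·A⁴) · s = m⁻⁴·s⁵·mol⁻²·cd².
Right side:
  Pa = N/m² (pressure = force per area),
      = kg·m⁻¹·s⁻².
  Ω = V/A (resistance = voltage per current),
      = kg·m²·s⁻³·A⁻².
  So Ω² = kg²·m⁴·s⁻⁶·A⁻⁴.
  kat = mol/s = s⁻¹·mol (catalytic activity).
  So kat⁻² = s²·mol⁻².
  W = J/s (power = energy per time),
      = kg·m²·s⁻³.
  J = N·m (work = force × distance),
      = kg·m²·s⁻².
  So J⁻² = kg⁻²·m⁻⁴·s⁴.
  Sv = J/kg (equivalent dose = energy per mass),
      = m²·s⁻².
  F = C/V (capacitance = charge per voltage),
      = A·s/(kg·m²·s⁻³·A⁻¹) (substituting C and V),
      = kg⁻¹·m⁻²·s⁴·A².
  So F² = kg⁻²·m⁻⁴·s⁸·A⁴.
  lx = lm/m² (illuminance = luminous flux per area),
      = m⁻²·cd.
  So lx² = m⁻⁴·cd².
  Combining: Pa·Ω²·s²·kat⁻²·W·m³·J⁻²·Sv·F²·lx² = (kg·m⁻¹·s⁻²) · (kg²·m⁴·s⁻⁶·A⁻⁴) · s² · (s²·mol⁻²) · (kg·m²·s⁻³) · m³ · (kg⁻²·m⁻⁴·s⁴) · (m²·s⁻²) · (kg⁻²·m⁻⁴·s⁸·A⁴) · (m⁻⁴·cd²) = m⁻²·s³·mol⁻²·cd².
Left is m⁻⁴·s⁵·mol⁻²·cd²; right is m⁻²·s³·mol⁻²·cd² — different.

No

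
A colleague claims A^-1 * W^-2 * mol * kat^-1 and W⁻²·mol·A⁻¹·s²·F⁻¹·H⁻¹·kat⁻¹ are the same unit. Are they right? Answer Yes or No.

Left side:
  W = J/s (power = energy per time),
      = kg·m²·s⁻³.
  So W⁻² = kg⁻²·m⁻⁴·s⁶.
  kat = mol/s = s⁻¹·mol (catalytic activity).
  So kat⁻¹ = s·mol⁻¹.
  Combining: A⁻¹·W⁻²·mol·kat⁻¹ = A⁻¹ · (kg⁻²·m⁻⁴·s⁶) · mol · (s·mol⁻¹) = kg⁻²·m⁻⁴·s⁷·A⁻¹.
Right side:
  W = J/s (power = energy per time),
      = kg·m²·s⁻³.
  So W⁻² = kg⁻²·m⁻⁴·s⁶.
  F = C/V (capacitance = charge per voltage),
      = A·s/(kg·m²·s⁻³·A⁻¹) (substituting C and V),
      = kg⁻¹·m⁻²·s⁴·A².
  So F⁻¹ = kg·m²·s⁻⁴·A⁻².
  H = Wb/A (inductance = flux per current),
      = kg·m²·s⁻²·A⁻².
  So H⁻¹ = kg⁻¹·m⁻²·s²·A².
  kat = mol/s = s⁻¹·mol (catalytic activity).
  So kat⁻¹ = s·mol⁻¹.
  Combining: W⁻²·mol·A⁻¹·s²·F⁻¹·H⁻¹·kat⁻¹ = (kg⁻²·m⁻⁴·s⁶) · mol · A⁻¹ · s² · (kg·m²·s⁻⁴·A⁻²) · (kg⁻¹·m⁻²·s²·A²) · (s·mol⁻¹) = kg⁻²·m⁻⁴·s⁷·A⁻¹.
Both reduce to kg⁻²·m⁻⁴·s⁷·A⁻¹.

Yes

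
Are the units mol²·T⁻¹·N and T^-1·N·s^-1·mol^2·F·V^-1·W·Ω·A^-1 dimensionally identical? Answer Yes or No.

Yes

Left side:
  T = kg·s⁻²·A⁻¹.
  So T⁻¹ = kg⁻¹·s²·A.
  N = kg·m·s⁻².
  Combining: mol²·T⁻¹·N = mol² · (kg⁻¹·s²·A) · (kg·m·s⁻²) = m·A·mol².
Right side:
  T = Wb/m² (flux density = flux per area),
      = kg·s⁻²·A⁻¹.
  So T⁻¹ = kg⁻¹·s²·A.
  N = kg·m/s² = kg·m·s⁻² (force = mass × acceleration).
  F = C/V (capacitance = charge per voltage),
      = A·s/(kg·m²·s⁻³·A⁻¹) (substituting C and V),
      = kg⁻¹·m⁻²·s⁴·A².
  V = W/A (potential = power per current),
      = kg·m²·s⁻³·A⁻¹.
  So V⁻¹ = kg⁻¹·m⁻²·s³·A.
  W = J/s (power = energy per time),
      = kg·m²·s⁻³.
  Ω = V/A (resistance = voltage per current),
      = kg·m²·s⁻³·A⁻².
  Combining: T⁻¹·N·s⁻¹·mol²·F·V⁻¹·W·Ω·A⁻¹ = (kg⁻¹·s²·A) · (kg·m·s⁻²) · s⁻¹ · mol² · (kg⁻¹·m⁻²·s⁴·A²) · (kg⁻¹·m⁻²·s³·A) · (kg·m²·s⁻³) · (kg·m²·s⁻³·A⁻²) · A⁻¹ = m·A·mol².
Both reduce to m·A·mol².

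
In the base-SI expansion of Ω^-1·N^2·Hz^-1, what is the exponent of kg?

1

Ω = kg·m²·s⁻³·A⁻².
So Ω⁻¹ = kg⁻¹·m⁻²·s³·A².
N = kg·m·s⁻².
So N² = kg²·m²·s⁻⁴.
Hz = s⁻¹.
So Hz⁻¹ = s.
Combining: Ω⁻¹·N²·Hz⁻¹ = (kg⁻¹·m⁻²·s³·A²) · (kg²·m²·s⁻⁴) · s = kg·A².
The exponent of kg is 1.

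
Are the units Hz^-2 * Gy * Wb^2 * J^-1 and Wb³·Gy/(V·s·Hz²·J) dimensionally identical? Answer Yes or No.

Left side:
  Hz = 1/s = s⁻¹ (frequency is cycles per second).
  So Hz⁻² = s².
  Gy = J/kg (absorbed dose = energy per mass),
      = m²·s⁻².
  Wb = V·s (flux: a volt is a weber per second),
      = kg·m²·s⁻²·A⁻¹.
  So Wb² = kg²·m⁴·s⁻⁴·A⁻².
  J = N·m (work = force × distance),
      = kg·m²·s⁻².
  So J⁻¹ = kg⁻¹·m⁻²·s².
  Combining: Hz⁻²·Gy·Wb²·J⁻¹ = s² · (m²·s⁻²) · (kg²·m⁴·s⁻⁴·A⁻²) · (kg⁻¹·m⁻²·s²) = kg·m⁴·s⁻²·A⁻².
Right side:
  V = kg·m²·s⁻³·A⁻¹.
  So V⁻¹ = kg⁻¹·m⁻²·s³·A.
  Wb = kg·m²·s⁻²·A⁻¹.
  So Wb³ = kg³·m⁶·s⁻⁶·A⁻³.
  Gy = m²·s⁻².
  Hz = s⁻¹.
  So Hz⁻² = s².
  J = kg·m²·s⁻².
  So J⁻¹ = kg⁻¹·m⁻²·s².
  Combining: V⁻¹·Wb³·s⁻¹·Gy·Hz⁻²·J⁻¹ = (kg⁻¹·m⁻²·s³·A) · (kg³·m⁶·s⁻⁶·A⁻³) · s⁻¹ · (m²·s⁻²) · s² · (kg⁻¹·m⁻²·s²) = kg·m⁴·s⁻²·A⁻².
Both reduce to kg·m⁴·s⁻²·A⁻².

Yes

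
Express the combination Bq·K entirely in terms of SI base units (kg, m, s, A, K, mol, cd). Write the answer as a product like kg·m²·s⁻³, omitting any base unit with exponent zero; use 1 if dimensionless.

Bq = 1/s = s⁻¹ (activity is decays per second).
Combining: Bq·K = s⁻¹ · K = s⁻¹·K.

s⁻¹·K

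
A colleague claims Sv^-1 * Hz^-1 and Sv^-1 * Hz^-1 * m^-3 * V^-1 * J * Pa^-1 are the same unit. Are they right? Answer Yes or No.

Left side:
  Sv = J/kg (equivalent dose = energy per mass),
      = m²·s⁻².
  So Sv⁻¹ = m⁻²·s².
  Hz = 1/s = s⁻¹ (frequency is cycles per second).
  So Hz⁻¹ = s.
  Combining: Sv⁻¹·Hz⁻¹ = (m⁻²·s²) · s = m⁻²·s³.
Right side:
  Sv = J/kg (equivalent dose = energy per mass),
      = m²·s⁻².
  So Sv⁻¹ = m⁻²·s².
  Hz = 1/s = s⁻¹ (frequency is cycles per second).
  So Hz⁻¹ = s.
  V = W/A (potential = power per current),
      = kg·m²·s⁻³·A⁻¹.
  So V⁻¹ = kg⁻¹·m⁻²·s³·A.
  J = N·m (work = force × distance),
      = kg·m²·s⁻².
  Pa = N/m² (pressure = force per area),
      = kg·m⁻¹·s⁻².
  So Pa⁻¹ = kg⁻¹·m·s².
  Combining: Sv⁻¹·Hz⁻¹·m⁻³·V⁻¹·J·Pa⁻¹ = (m⁻²·s²) · s · m⁻³ · (kg⁻¹·m⁻²·s³·A) · (kg·m²·s⁻²) · (kg⁻¹·m·s²) = kg⁻¹·m⁻⁴·s⁶·A.
Left is m⁻²·s³; right is kg⁻¹·m⁻⁴·s⁶·A — different.

No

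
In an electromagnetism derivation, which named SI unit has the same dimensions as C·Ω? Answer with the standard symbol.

Wb

C = s·A.
Ω = kg·m²·s⁻³·A⁻².
Combining: C·Ω = (s·A) · (kg·m²·s⁻³·A⁻²) = kg·m²·s⁻²·A⁻¹.
kg·m²·s⁻²·A⁻¹ is the base-SI form of the weber.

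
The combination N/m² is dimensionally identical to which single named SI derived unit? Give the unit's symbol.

N = kg·m/s² = kg·m·s⁻² (force = mass × acceleration).
Combining: N·m⁻² = (kg·m·s⁻²) · m⁻² = kg·m⁻¹·s⁻².
kg·m⁻¹·s⁻² is the base-SI form of the pascal.

Pa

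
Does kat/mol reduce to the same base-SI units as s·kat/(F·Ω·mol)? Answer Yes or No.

Left side:
  kat = s⁻¹·mol.
  Combining: mol⁻¹·kat = mol⁻¹ · (s⁻¹·mol) = s⁻¹.
Right side:
  F = kg⁻¹·m⁻²·s⁴·A².
  So F⁻¹ = kg·m²·s⁻⁴·A⁻².
  Ω = kg·m²·s⁻³·A⁻².
  So Ω⁻¹ = kg⁻¹·m⁻²·s³·A².
  kat = s⁻¹·mol.
  Combining: F⁻¹·s·Ω⁻¹·kat·mol⁻¹ = (kg·m²·s⁻⁴·A⁻²) · s · (kg⁻¹·m⁻²·s³·A²) · (s⁻¹·mol) · mol⁻¹ = s⁻¹.
Both reduce to s⁻¹.

Yes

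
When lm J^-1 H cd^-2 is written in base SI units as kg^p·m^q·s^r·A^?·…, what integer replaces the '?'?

lm = cd.
J = kg·m²·s⁻².
So J⁻¹ = kg⁻¹·m⁻²·s².
H = kg·m²·s⁻²·A⁻².
Combining: lm·J⁻¹·H·cd⁻² = cd · (kg⁻¹·m⁻²·s²) · (kg·m²·s⁻²·A⁻²) · cd⁻² = A⁻²·cd⁻¹.
The exponent of A is -2.

-2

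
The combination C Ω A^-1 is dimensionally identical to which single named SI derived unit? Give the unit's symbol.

C = s·A.
Ω = kg·m²·s⁻³·A⁻².
Combining: C·Ω·A⁻¹ = (s·A) · (kg·m²·s⁻³·A⁻²) · A⁻¹ = kg·m²·s⁻²·A⁻².
kg·m²·s⁻²·A⁻² is the base-SI form of the henry.

H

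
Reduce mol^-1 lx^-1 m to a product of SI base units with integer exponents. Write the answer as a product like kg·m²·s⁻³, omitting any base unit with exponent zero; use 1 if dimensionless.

m³·mol⁻¹·cd⁻¹

lx = m⁻²·cd.
So lx⁻¹ = m²·cd⁻¹.
Combining: mol⁻¹·lx⁻¹·m = mol⁻¹ · (m²·cd⁻¹) · m = m³·mol⁻¹·cd⁻¹.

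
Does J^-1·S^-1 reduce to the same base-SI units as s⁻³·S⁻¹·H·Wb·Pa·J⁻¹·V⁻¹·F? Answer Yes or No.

No

Left side:
  J = N·m (work = force × distance),
      = kg·m²·s⁻².
  So J⁻¹ = kg⁻¹·m⁻²·s².
  S = 1/Ω (conductance is reciprocal resistance),
      = kg⁻¹·m⁻²·s³·A².
  So S⁻¹ = kg·m²·s⁻³·A⁻².
  Combining: J⁻¹·S⁻¹ = (kg⁻¹·m⁻²·s²) · (kg·m²·s⁻³·A⁻²) = s⁻¹·A⁻².
Right side:
  S = kg⁻¹·m⁻²·s³·A².
  So S⁻¹ = kg·m²·s⁻³·A⁻².
  H = kg·m²·s⁻²·A⁻².
  Wb = kg·m²·s⁻²·A⁻¹.
  Pa = kg·m⁻¹·s⁻².
  J = kg·m²·s⁻².
  So J⁻¹ = kg⁻¹·m⁻²·s².
  V = kg·m²·s⁻³·A⁻¹.
  So V⁻¹ = kg⁻¹·m⁻²·s³·A.
  F = kg⁻¹·m⁻²·s⁴·A².
  Combining: s⁻³·S⁻¹·H·Wb·Pa·J⁻¹·V⁻¹·F = s⁻³ · (kg·m²·s⁻³·A⁻²) · (kg·m²·s⁻²·A⁻²) · (kg·m²·s⁻²·A⁻¹) · (kg·m⁻¹·s⁻²) · (kg⁻¹·m⁻²·s²) · (kg⁻¹·m⁻²·s³·A) · (kg⁻¹·m⁻²·s⁴·A²) = kg·m⁻¹·s⁻³·A⁻².
Left is s⁻¹·A⁻²; right is kg·m⁻¹·s⁻³·A⁻² — different.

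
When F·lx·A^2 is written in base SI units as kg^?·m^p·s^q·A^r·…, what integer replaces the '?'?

F = C/V (capacitance = charge per voltage),
    = A·s/(kg·m²·s⁻³·A⁻¹) (substituting C and V),
    = kg⁻¹·m⁻²·s⁴·A².
lx = lm/m² (illuminance = luminous flux per area),
    = m⁻²·cd.
Combining: F·lx·A² = (kg⁻¹·m⁻²·s⁴·A²) · (m⁻²·cd) · A² = kg⁻¹·m⁻⁴·s⁴·A⁴·cd.
The exponent of kg is -1.

-1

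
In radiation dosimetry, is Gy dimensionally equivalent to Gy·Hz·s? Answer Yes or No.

Yes

Left side:
  Gy = m²·s⁻².
Right side:
  Gy = J/kg (absorbed dose = energy per mass),
      = m²·s⁻².
  Hz = 1/s = s⁻¹ (frequency is cycles per second).
  Combining: Gy·Hz·s = (m²·s⁻²) · s⁻¹ · s = m²·s⁻².
Both reduce to m²·s⁻².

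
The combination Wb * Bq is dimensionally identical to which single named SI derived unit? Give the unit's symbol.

Wb = V·s (flux: a volt is a weber per second),
    = kg·m²·s⁻²·A⁻¹.
Bq = 1/s = s⁻¹ (activity is decays per second).
Combining: Wb·Bq = (kg·m²·s⁻²·A⁻¹) · s⁻¹ = kg·m²·s⁻³·A⁻¹.
kg·m²·s⁻³·A⁻¹ is the base-SI form of the volt.

V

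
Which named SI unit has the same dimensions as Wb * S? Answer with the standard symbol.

Wb = V·s (flux: a volt is a weber per second),
    = kg·m²·s⁻²·A⁻¹.
S = 1/Ω (conductance is reciprocal resistance),
    = kg⁻¹·m⁻²·s³·A².
Combining: Wb·S = (kg·m²·s⁻²·A⁻¹) · (kg⁻¹·m⁻²·s³·A²) = s·A.
s·A is the base-SI form of the coulomb.

C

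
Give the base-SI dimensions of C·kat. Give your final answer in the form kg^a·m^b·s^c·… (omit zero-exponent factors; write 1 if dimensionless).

C = A·s = s·A (charge = current × time).
kat = mol/s = s⁻¹·mol (catalytic activity).
Combining: C·kat = (s·A) · (s⁻¹·mol) = A·mol.

A·mol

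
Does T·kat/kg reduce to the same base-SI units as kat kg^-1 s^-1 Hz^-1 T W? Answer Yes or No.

Left side:
  T = Wb/m² (flux density = flux per area),
      = kg·s⁻²·A⁻¹.
  kat = mol/s = s⁻¹·mol (catalytic activity).
  Combining: T·kat·kg⁻¹ = (kg·s⁻²·A⁻¹) · (s⁻¹·mol) · kg⁻¹ = s⁻³·A⁻¹·mol.
Right side:
  kat = s⁻¹·mol.
  Hz = s⁻¹.
  So Hz⁻¹ = s.
  T = kg·s⁻²·A⁻¹.
  W = kg·m²·s⁻³.
  Combining: kat·kg⁻¹·s⁻¹·Hz⁻¹·T·W = (s⁻¹·mol) · kg⁻¹ · s⁻¹ · s · (kg·s⁻²·A⁻¹) · (kg·m²·s⁻³) = kg·m²·s⁻⁶·A⁻¹·mol.
Left is s⁻³·A⁻¹·mol; right is kg·m²·s⁻⁶·A⁻¹·mol — different.

No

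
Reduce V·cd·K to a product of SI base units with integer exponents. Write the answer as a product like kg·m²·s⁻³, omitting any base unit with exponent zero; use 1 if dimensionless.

V = kg·m²·s⁻³·A⁻¹.
Combining: V·cd·K = (kg·m²·s⁻³·A⁻¹) · cd · K = kg·m²·s⁻³·A⁻¹·K·cd.

kg·m²·s⁻³·A⁻¹·K·cd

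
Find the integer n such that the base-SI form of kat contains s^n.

-1

kat = mol/s = s⁻¹·mol (catalytic activity).
The exponent of s is -1.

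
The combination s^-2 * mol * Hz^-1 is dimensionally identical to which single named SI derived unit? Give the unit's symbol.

kat

Hz = 1/s = s⁻¹ (frequency is cycles per second).
So Hz⁻¹ = s.
Combining: s⁻²·mol·Hz⁻¹ = s⁻² · mol · s = s⁻¹·mol.
s⁻¹·mol is the base-SI form of the katal.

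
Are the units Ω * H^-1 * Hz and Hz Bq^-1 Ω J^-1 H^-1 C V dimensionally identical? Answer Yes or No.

No

Left side:
  Ω = V/A (resistance = voltage per current),
      = kg·m²·s⁻³·A⁻².
  H = Wb/A (inductance = flux per current),
      = kg·m²·s⁻²·A⁻².
  So H⁻¹ = kg⁻¹·m⁻²·s²·A².
  Hz = 1/s = s⁻¹ (frequency is cycles per second).
  Combining: Ω·H⁻¹·Hz = (kg·m²·s⁻³·A⁻²) · (kg⁻¹·m⁻²·s²·A²) · s⁻¹ = s⁻².
Right side:
  Hz = 1/s = s⁻¹ (frequency is cycles per second).
  Bq = 1/s = s⁻¹ (activity is decays per second).
  So Bq⁻¹ = s.
  Ω = V/A (resistance = voltage per current),
      = kg·m²·s⁻³·A⁻².
  J = N·m (work = force × distance),
      = kg·m²·s⁻².
  So J⁻¹ = kg⁻¹·m⁻²·s².
  H = Wb/A (inductance = flux per current),
      = kg·m²·s⁻²·A⁻².
  So H⁻¹ = kg⁻¹·m⁻²·s²·A².
  C = A·s = s·A (charge = current × time).
  V = W/A (potential = power per current),
      = kg·m²·s⁻³·A⁻¹.
  Combining: Hz·Bq⁻¹·Ω·J⁻¹·H⁻¹·C·V = s⁻¹ · s · (kg·m²·s⁻³·A⁻²) · (kg⁻¹·m⁻²·s²) · (kg⁻¹·m⁻²·s²·A²) · (s·A) · (kg·m²·s⁻³·A⁻¹) = s⁻¹.
Left is s⁻²; right is s⁻¹ — different.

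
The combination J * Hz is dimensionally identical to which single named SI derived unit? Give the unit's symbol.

W

J = N·m (work = force × distance),
    = kg·m²·s⁻².
Hz = 1/s = s⁻¹ (frequency is cycles per second).
Combining: J·Hz = (kg·m²·s⁻²) · s⁻¹ = kg·m²·s⁻³.
kg·m²·s⁻³ is the base-SI form of the watt.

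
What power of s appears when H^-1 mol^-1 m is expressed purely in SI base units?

2

H = kg·m²·s⁻²·A⁻².
So H⁻¹ = kg⁻¹·m⁻²·s²·A².
Combining: H⁻¹·mol⁻¹·m = (kg⁻¹·m⁻²·s²·A²) · mol⁻¹ · m = kg⁻¹·m⁻¹·s²·A²·mol⁻¹.
The exponent of s is 2.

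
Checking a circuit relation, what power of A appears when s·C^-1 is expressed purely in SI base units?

-1

C = A·s = s·A (charge = current × time).
So C⁻¹ = s⁻¹·A⁻¹.
Combining: s·C⁻¹ = s · (s⁻¹·A⁻¹) = A⁻¹.
The exponent of A is -1.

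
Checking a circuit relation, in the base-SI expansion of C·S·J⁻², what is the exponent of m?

C = s·A.
S = kg⁻¹·m⁻²·s³·A².
J = kg·m²·s⁻².
So J⁻² = kg⁻²·m⁻⁴·s⁴.
Combining: C·S·J⁻² = (s·A) · (kg⁻¹·m⁻²·s³·A²) · (kg⁻²·m⁻⁴·s⁴) = kg⁻³·m⁻⁶·s⁸·A³.
The exponent of m is -6.

-6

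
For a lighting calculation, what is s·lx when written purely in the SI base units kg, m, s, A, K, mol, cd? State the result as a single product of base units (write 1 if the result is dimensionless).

lx = m⁻²·cd.
Combining: s·lx = s · (m⁻²·cd) = m⁻²·s·cd.

m⁻²·s·cd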